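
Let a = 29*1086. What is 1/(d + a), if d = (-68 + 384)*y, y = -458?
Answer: -1/113234 ≈ -8.8313e-6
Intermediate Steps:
a = 31494
d = -144728 (d = (-68 + 384)*(-458) = 316*(-458) = -144728)
1/(d + a) = 1/(-144728 + 31494) = 1/(-113234) = -1/113234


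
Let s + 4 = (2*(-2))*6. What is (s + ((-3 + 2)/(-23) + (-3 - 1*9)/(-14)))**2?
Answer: 19035769/25921 ≈ 734.38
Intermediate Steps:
s = -28 (s = -4 + (2*(-2))*6 = -4 - 4*6 = -4 - 24 = -28)
(s + ((-3 + 2)/(-23) + (-3 - 1*9)/(-14)))**2 = (-28 + ((-3 + 2)/(-23) + (-3 - 1*9)/(-14)))**2 = (-28 + (-1*(-1/23) + (-3 - 9)*(-1/14)))**2 = (-28 + (1/23 - 12*(-1/14)))**2 = (-28 + (1/23 + 6/7))**2 = (-28 + 145/161)**2 = (-4363/161)**2 = 19035769/25921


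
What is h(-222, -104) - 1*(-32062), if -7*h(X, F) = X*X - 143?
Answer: 175293/7 ≈ 25042.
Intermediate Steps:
h(X, F) = 143/7 - X²/7 (h(X, F) = -(X*X - 143)/7 = -(X² - 143)/7 = -(-143 + X²)/7 = 143/7 - X²/7)
h(-222, -104) - 1*(-32062) = (143/7 - ⅐*(-222)²) - 1*(-32062) = (143/7 - ⅐*49284) + 32062 = (143/7 - 49284/7) + 32062 = -49141/7 + 32062 = 175293/7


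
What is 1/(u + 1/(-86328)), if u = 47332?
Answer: 86328/4086076895 ≈ 2.1127e-5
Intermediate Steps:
1/(u + 1/(-86328)) = 1/(47332 + 1/(-86328)) = 1/(47332 - 1/86328) = 1/(4086076895/86328) = 86328/4086076895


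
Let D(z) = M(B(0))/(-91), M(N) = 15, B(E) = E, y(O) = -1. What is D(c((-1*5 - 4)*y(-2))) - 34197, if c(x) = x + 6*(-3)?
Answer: -3111942/91 ≈ -34197.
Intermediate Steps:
c(x) = -18 + x (c(x) = x - 18 = -18 + x)
D(z) = -15/91 (D(z) = 15/(-91) = 15*(-1/91) = -15/91)
D(c((-1*5 - 4)*y(-2))) - 34197 = -15/91 - 34197 = -3111942/91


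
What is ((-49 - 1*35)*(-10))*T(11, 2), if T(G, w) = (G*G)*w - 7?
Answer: 197400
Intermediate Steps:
T(G, w) = -7 + w*G² (T(G, w) = G²*w - 7 = w*G² - 7 = -7 + w*G²)
((-49 - 1*35)*(-10))*T(11, 2) = ((-49 - 1*35)*(-10))*(-7 + 2*11²) = ((-49 - 35)*(-10))*(-7 + 2*121) = (-84*(-10))*(-7 + 242) = 840*235 = 197400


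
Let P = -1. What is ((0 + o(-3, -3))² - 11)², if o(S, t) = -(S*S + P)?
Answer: 2809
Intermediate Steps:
o(S, t) = 1 - S² (o(S, t) = -(S*S - 1) = -(S² - 1) = -(-1 + S²) = 1 - S²)
((0 + o(-3, -3))² - 11)² = ((0 + (1 - 1*(-3)²))² - 11)² = ((0 + (1 - 1*9))² - 11)² = ((0 + (1 - 9))² - 11)² = ((0 - 8)² - 11)² = ((-8)² - 11)² = (64 - 11)² = 53² = 2809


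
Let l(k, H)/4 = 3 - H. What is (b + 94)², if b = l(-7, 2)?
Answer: 9604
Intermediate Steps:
l(k, H) = 12 - 4*H (l(k, H) = 4*(3 - H) = 12 - 4*H)
b = 4 (b = 12 - 4*2 = 12 - 8 = 4)
(b + 94)² = (4 + 94)² = 98² = 9604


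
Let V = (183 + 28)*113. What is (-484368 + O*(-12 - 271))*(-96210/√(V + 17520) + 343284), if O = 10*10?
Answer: -175990721712 + 49323788280*√41363/41363 ≈ -1.7575e+11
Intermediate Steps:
O = 100
V = 23843 (V = 211*113 = 23843)
(-484368 + O*(-12 - 271))*(-96210/√(V + 17520) + 343284) = (-484368 + 100*(-12 - 271))*(-96210/√(23843 + 17520) + 343284) = (-484368 + 100*(-283))*(-96210*√41363/41363 + 343284) = (-484368 - 28300)*(-96210*√41363/41363 + 343284) = -512668*(-96210*√41363/41363 + 343284) = -512668*(343284 - 96210*√41363/41363) = -175990721712 + 49323788280*√41363/41363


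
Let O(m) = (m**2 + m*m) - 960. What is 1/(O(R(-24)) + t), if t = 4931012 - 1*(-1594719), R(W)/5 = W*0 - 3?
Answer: 1/6525221 ≈ 1.5325e-7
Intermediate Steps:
R(W) = -15 (R(W) = 5*(W*0 - 3) = 5*(0 - 3) = 5*(-3) = -15)
O(m) = -960 + 2*m**2 (O(m) = (m**2 + m**2) - 960 = 2*m**2 - 960 = -960 + 2*m**2)
t = 6525731 (t = 4931012 + 1594719 = 6525731)
1/(O(R(-24)) + t) = 1/((-960 + 2*(-15)**2) + 6525731) = 1/((-960 + 2*225) + 6525731) = 1/((-960 + 450) + 6525731) = 1/(-510 + 6525731) = 1/6525221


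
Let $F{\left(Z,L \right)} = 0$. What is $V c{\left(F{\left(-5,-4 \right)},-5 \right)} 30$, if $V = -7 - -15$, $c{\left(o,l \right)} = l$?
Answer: $-1200$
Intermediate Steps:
$V = 8$ ($V = -7 + 15 = 8$)
$V c{\left(F{\left(-5,-4 \right)},-5 \right)} 30 = 8 \left(-5\right) 30 = \left(-40\right) 30 = -1200$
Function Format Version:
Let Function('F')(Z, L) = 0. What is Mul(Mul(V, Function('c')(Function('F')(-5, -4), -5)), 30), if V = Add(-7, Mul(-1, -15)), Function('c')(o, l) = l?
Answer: -1200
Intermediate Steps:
V = 8 (V = Add(-7, 15) = 8)
Mul(Mul(V, Function('c')(Function('F')(-5, -4), -5)), 30) = Mul(Mul(8, -5), 30) = Mul(-40, 30) = -1200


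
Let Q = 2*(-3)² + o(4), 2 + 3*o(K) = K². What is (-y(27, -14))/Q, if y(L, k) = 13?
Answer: -39/68 ≈ -0.57353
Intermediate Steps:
o(K) = -⅔ + K²/3
Q = 68/3 (Q = 2*(-3)² + (-⅔ + (⅓)*4²) = 2*9 + (-⅔ + (⅓)*16) = 18 + (-⅔ + 16/3) = 18 + 14/3 = 68/3 ≈ 22.667)
(-y(27, -14))/Q = (-1*13)/(68/3) = -13*3/68 = -39/68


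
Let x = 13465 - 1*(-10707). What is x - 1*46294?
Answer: -22122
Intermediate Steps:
x = 24172 (x = 13465 + 10707 = 24172)
x - 1*46294 = 24172 - 1*46294 = 24172 - 46294 = -22122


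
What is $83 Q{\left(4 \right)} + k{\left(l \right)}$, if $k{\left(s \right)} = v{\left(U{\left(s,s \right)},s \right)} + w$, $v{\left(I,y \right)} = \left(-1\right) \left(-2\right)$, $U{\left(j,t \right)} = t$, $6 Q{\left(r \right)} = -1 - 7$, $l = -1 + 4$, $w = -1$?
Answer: $- \frac{329}{3} \approx -109.67$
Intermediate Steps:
$l = 3$
$Q{\left(r \right)} = - \frac{4}{3}$ ($Q{\left(r \right)} = \frac{-1 - 7}{6} = \frac{1}{6} \left(-8\right) = - \frac{4}{3}$)
$v{\left(I,y \right)} = 2$
$k{\left(s \right)} = 1$ ($k{\left(s \right)} = 2 - 1 = 1$)
$83 Q{\left(4 \right)} + k{\left(l \right)} = 83 \left(- \frac{4}{3}\right) + 1 = - \frac{332}{3} + 1 = - \frac{329}{3}$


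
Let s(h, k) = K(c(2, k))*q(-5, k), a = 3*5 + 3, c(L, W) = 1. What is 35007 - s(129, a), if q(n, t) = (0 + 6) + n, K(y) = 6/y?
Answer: 35001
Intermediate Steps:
q(n, t) = 6 + n
a = 18 (a = 15 + 3 = 18)
s(h, k) = 6 (s(h, k) = (6/1)*(6 - 5) = (6*1)*1 = 6*1 = 6)
35007 - s(129, a) = 35007 - 1*6 = 35007 - 6 = 35001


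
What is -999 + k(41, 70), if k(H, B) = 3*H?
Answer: -876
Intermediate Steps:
-999 + k(41, 70) = -999 + 3*41 = -999 + 123 = -876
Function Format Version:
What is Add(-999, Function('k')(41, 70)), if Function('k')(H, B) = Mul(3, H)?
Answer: -876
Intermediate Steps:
Add(-999, Function('k')(41, 70)) = Add(-999, Mul(3, 41)) = Add(-999, 123) = -876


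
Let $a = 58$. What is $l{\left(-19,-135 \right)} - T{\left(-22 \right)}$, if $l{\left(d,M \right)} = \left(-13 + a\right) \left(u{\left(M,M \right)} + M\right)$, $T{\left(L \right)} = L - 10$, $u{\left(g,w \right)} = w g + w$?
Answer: $808007$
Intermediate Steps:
$u{\left(g,w \right)} = w + g w$ ($u{\left(g,w \right)} = g w + w = w + g w$)
$T{\left(L \right)} = -10 + L$ ($T{\left(L \right)} = L - 10 = -10 + L$)
$l{\left(d,M \right)} = 45 M + 45 M \left(1 + M\right)$ ($l{\left(d,M \right)} = \left(-13 + 58\right) \left(M \left(1 + M\right) + M\right) = 45 \left(M + M \left(1 + M\right)\right) = 45 M + 45 M \left(1 + M\right)$)
$l{\left(-19,-135 \right)} - T{\left(-22 \right)} = 45 \left(-135\right) \left(2 - 135\right) - \left(-10 - 22\right) = 45 \left(-135\right) \left(-133\right) - -32 = 807975 + 32 = 808007$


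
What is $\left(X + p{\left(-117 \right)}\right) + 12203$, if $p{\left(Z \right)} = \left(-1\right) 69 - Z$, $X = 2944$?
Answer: $15195$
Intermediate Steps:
$p{\left(Z \right)} = -69 - Z$
$\left(X + p{\left(-117 \right)}\right) + 12203 = \left(2944 - -48\right) + 12203 = \left(2944 + \left(-69 + 117\right)\right) + 12203 = \left(2944 + 48\right) + 12203 = 2992 + 12203 = 15195$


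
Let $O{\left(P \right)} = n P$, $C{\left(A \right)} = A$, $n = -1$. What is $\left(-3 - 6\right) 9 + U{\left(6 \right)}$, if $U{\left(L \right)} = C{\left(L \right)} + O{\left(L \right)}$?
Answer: $-81$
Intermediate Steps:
$O{\left(P \right)} = - P$
$U{\left(L \right)} = 0$ ($U{\left(L \right)} = L - L = 0$)
$\left(-3 - 6\right) 9 + U{\left(6 \right)} = \left(-3 - 6\right) 9 + 0 = \left(-9\right) 9 + 0 = -81 + 0 = -81$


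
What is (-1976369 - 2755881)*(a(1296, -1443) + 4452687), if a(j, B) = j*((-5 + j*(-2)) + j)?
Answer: -13092200259750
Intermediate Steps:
a(j, B) = j*(-5 - j) (a(j, B) = j*((-5 - 2*j) + j) = j*(-5 - j))
(-1976369 - 2755881)*(a(1296, -1443) + 4452687) = (-1976369 - 2755881)*(-1*1296*(5 + 1296) + 4452687) = -4732250*(-1*1296*1301 + 4452687) = -4732250*(-1686096 + 4452687) = -4732250*2766591 = -13092200259750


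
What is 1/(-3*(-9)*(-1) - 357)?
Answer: -1/384 ≈ -0.0026042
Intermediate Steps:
1/(-3*(-9)*(-1) - 357) = 1/(27*(-1) - 357) = 1/(-27 - 357) = 1/(-384) = -1/384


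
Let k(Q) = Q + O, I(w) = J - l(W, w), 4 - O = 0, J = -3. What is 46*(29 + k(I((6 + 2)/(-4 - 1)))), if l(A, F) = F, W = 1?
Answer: 7268/5 ≈ 1453.6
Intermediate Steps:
O = 4 (O = 4 - 1*0 = 4 + 0 = 4)
I(w) = -3 - w
k(Q) = 4 + Q (k(Q) = Q + 4 = 4 + Q)
46*(29 + k(I((6 + 2)/(-4 - 1)))) = 46*(29 + (4 + (-3 - (6 + 2)/(-4 - 1)))) = 46*(29 + (4 + (-3 - 8/(-5)))) = 46*(29 + (4 + (-3 - 8*(-1)/5))) = 46*(29 + (4 + (-3 - 1*(-8/5)))) = 46*(29 + (4 + (-3 + 8/5))) = 46*(29 + (4 - 7/5)) = 46*(29 + 13/5) = 46*(158/5) = 7268/5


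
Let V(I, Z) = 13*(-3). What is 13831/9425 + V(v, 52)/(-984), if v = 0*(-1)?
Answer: 4659093/3091400 ≈ 1.5071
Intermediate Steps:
v = 0
V(I, Z) = -39
13831/9425 + V(v, 52)/(-984) = 13831/9425 - 39/(-984) = 13831*(1/9425) - 39*(-1/984) = 13831/9425 + 13/328 = 4659093/3091400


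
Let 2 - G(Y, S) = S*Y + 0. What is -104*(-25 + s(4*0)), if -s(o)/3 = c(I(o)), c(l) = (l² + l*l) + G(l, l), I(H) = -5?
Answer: 11024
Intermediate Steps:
G(Y, S) = 2 - S*Y (G(Y, S) = 2 - (S*Y + 0) = 2 - S*Y)
c(l) = 2 + l² (c(l) = (l² + l*l) + (2 - l*l) = (l² + l²) + (2 - l²) = 2*l² + (2 - l²) = 2 + l²)
s(o) = -81 (s(o) = -3*(2 + (-5)²) = -3*(2 + 25) = -3*27 = -81)
-104*(-25 + s(4*0)) = -104*(-25 - 81) = -104*(-106) = 11024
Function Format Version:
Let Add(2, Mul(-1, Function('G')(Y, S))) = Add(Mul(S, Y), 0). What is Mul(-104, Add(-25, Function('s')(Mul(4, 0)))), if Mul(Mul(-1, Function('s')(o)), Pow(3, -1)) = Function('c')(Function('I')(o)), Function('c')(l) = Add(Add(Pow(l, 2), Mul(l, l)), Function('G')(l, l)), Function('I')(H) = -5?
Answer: 11024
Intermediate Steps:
Function('G')(Y, S) = Add(2, Mul(-1, S, Y)) (Function('G')(Y, S) = Add(2, Mul(-1, Add(Mul(S, Y), 0))) = Add(2, Mul(-1, Mul(S, Y))) = Add(2, Mul(-1, S, Y)))
Function('c')(l) = Add(2, Pow(l, 2)) (Function('c')(l) = Add(Add(Pow(l, 2), Mul(l, l)), Add(2, Mul(-1, l, l))) = Add(Add(Pow(l, 2), Pow(l, 2)), Add(2, Mul(-1, Pow(l, 2)))) = Add(Mul(2, Pow(l, 2)), Add(2, Mul(-1, Pow(l, 2)))) = Add(2, Pow(l, 2)))
Function('s')(o) = -81 (Function('s')(o) = Mul(-3, Add(2, Pow(-5, 2))) = Mul(-3, Add(2, 25)) = Mul(-3, 27) = -81)
Mul(-104, Add(-25, Function('s')(Mul(4, 0)))) = Mul(-104, Add(-25, -81)) = Mul(-104, -106) = 11024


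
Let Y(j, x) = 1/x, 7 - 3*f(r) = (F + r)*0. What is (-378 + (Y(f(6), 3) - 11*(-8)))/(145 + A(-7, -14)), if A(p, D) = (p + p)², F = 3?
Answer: -79/93 ≈ -0.84946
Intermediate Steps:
A(p, D) = 4*p² (A(p, D) = (2*p)² = 4*p²)
f(r) = 7/3 (f(r) = 7/3 - (3 + r)*0/3 = 7/3 - ⅓*0 = 7/3 + 0 = 7/3)
(-378 + (Y(f(6), 3) - 11*(-8)))/(145 + A(-7, -14)) = (-378 + (1/3 - 11*(-8)))/(145 + 4*(-7)²) = (-378 + (⅓ + 88))/(145 + 4*49) = (-378 + 265/3)/(145 + 196) = -869/3/341 = -869/3*1/341 = -79/93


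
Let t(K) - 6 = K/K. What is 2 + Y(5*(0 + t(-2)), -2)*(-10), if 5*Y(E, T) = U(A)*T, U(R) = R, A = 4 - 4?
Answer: 2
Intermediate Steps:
t(K) = 7 (t(K) = 6 + K/K = 6 + 1 = 7)
A = 0
Y(E, T) = 0 (Y(E, T) = (0*T)/5 = (⅕)*0 = 0)
2 + Y(5*(0 + t(-2)), -2)*(-10) = 2 + 0*(-10) = 2 + 0 = 2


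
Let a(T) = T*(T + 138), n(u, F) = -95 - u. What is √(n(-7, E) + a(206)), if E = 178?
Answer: 6*√1966 ≈ 266.04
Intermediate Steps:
a(T) = T*(138 + T)
√(n(-7, E) + a(206)) = √((-95 - 1*(-7)) + 206*(138 + 206)) = √((-95 + 7) + 206*344) = √(-88 + 70864) = √70776 = 6*√1966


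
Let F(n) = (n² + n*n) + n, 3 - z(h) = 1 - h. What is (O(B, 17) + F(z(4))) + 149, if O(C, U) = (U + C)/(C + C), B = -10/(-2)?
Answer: 1146/5 ≈ 229.20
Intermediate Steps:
B = 5 (B = -10*(-½) = 5)
z(h) = 2 + h (z(h) = 3 - (1 - h) = 3 + (-1 + h) = 2 + h)
O(C, U) = (C + U)/(2*C) (O(C, U) = (C + U)/((2*C)) = (C + U)*(1/(2*C)) = (C + U)/(2*C))
F(n) = n + 2*n² (F(n) = (n² + n²) + n = 2*n² + n = n + 2*n²)
(O(B, 17) + F(z(4))) + 149 = ((½)*(5 + 17)/5 + (2 + 4)*(1 + 2*(2 + 4))) + 149 = ((½)*(⅕)*22 + 6*(1 + 2*6)) + 149 = (11/5 + 6*(1 + 12)) + 149 = (11/5 + 6*13) + 149 = (11/5 + 78) + 149 = 401/5 + 149 = 1146/5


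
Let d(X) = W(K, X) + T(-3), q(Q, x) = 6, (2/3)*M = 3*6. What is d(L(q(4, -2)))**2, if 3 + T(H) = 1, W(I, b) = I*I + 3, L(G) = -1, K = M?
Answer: 532900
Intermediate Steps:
M = 27 (M = 3*(3*6)/2 = (3/2)*18 = 27)
K = 27
W(I, b) = 3 + I**2 (W(I, b) = I**2 + 3 = 3 + I**2)
T(H) = -2 (T(H) = -3 + 1 = -2)
d(X) = 730 (d(X) = (3 + 27**2) - 2 = (3 + 729) - 2 = 732 - 2 = 730)
d(L(q(4, -2)))**2 = 730**2 = 532900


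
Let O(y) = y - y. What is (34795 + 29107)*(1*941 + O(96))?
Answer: 60131782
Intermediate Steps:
O(y) = 0
(34795 + 29107)*(1*941 + O(96)) = (34795 + 29107)*(1*941 + 0) = 63902*(941 + 0) = 63902*941 = 60131782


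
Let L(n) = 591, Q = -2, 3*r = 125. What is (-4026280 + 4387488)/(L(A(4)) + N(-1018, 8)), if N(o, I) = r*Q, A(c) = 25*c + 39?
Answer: 1083624/1523 ≈ 711.51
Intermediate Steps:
r = 125/3 (r = (⅓)*125 = 125/3 ≈ 41.667)
A(c) = 39 + 25*c
N(o, I) = -250/3 (N(o, I) = (125/3)*(-2) = -250/3)
(-4026280 + 4387488)/(L(A(4)) + N(-1018, 8)) = (-4026280 + 4387488)/(591 - 250/3) = 361208/(1523/3) = 361208*(3/1523) = 1083624/1523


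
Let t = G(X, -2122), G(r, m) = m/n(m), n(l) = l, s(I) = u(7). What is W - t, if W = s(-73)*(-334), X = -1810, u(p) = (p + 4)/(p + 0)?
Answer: -3681/7 ≈ -525.86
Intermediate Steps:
u(p) = (4 + p)/p
s(I) = 11/7 (s(I) = (4 + 7)/7 = (⅐)*11 = 11/7)
G(r, m) = 1 (G(r, m) = m/m = 1)
t = 1
W = -3674/7 (W = (11/7)*(-334) = -3674/7 ≈ -524.86)
W - t = -3674/7 - 1*1 = -3674/7 - 1 = -3681/7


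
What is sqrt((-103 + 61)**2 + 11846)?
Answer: sqrt(13610) ≈ 116.66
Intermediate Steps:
sqrt((-103 + 61)**2 + 11846) = sqrt((-42)**2 + 11846) = sqrt(1764 + 11846) = sqrt(13610)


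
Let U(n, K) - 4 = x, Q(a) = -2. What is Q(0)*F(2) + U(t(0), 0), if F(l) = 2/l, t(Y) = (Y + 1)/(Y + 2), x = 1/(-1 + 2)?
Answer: 3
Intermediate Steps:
x = 1 (x = 1/1 = 1)
t(Y) = (1 + Y)/(2 + Y)
U(n, K) = 5 (U(n, K) = 4 + 1 = 5)
Q(0)*F(2) + U(t(0), 0) = -4/2 + 5 = -2*1 + 5 = -2 + 5 = 3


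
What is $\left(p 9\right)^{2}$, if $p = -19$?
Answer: $29241$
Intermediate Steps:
$\left(p 9\right)^{2} = \left(\left(-19\right) 9\right)^{2} = \left(-171\right)^{2} = 29241$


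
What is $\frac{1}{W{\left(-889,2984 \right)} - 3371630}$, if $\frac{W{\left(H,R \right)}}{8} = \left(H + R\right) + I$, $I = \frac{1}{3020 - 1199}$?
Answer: $- \frac{1821}{6109218262} \approx -2.9807 \cdot 10^{-7}$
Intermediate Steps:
$I = \frac{1}{1821} \approx 0.00054915$
$W{\left(H,R \right)} = \frac{8}{1821} + 8 H + 8 R$ ($W{\left(H,R \right)} = 8 \left(\left(H + R\right) + \frac{1}{1821}\right) = 8 \left(\frac{1}{1821} + H + R\right) = \frac{8}{1821} + 8 H + 8 R$)
$\frac{1}{W{\left(-889,2984 \right)} - 3371630} = \frac{1}{\left(\frac{8}{1821} + 8 \left(-889\right) + 8 \cdot 2984\right) - 3371630} = \frac{1}{\left(\frac{8}{1821} - 7112 + 23872\right) - 3371630} = \frac{1}{\frac{30519968}{1821} - 3371630} = \frac{1}{- \frac{6109218262}{1821}} = - \frac{1821}{6109218262}$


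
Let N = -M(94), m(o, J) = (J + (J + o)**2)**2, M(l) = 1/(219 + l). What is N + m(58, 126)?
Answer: 361444989411/313 ≈ 1.1548e+9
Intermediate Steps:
N = -1/313 (N = -1/(219 + 94) = -1/313 ≈ -0.0031949)
N + m(58, 126) = -1/313 + (126 + (126 + 58)**2)**2 = -1/313 + (126 + 184**2)**2 = -1/313 + (126 + 33856)**2 = -1/313 + 33982**2 = -1/313 + 1154776324 = 361444989411/313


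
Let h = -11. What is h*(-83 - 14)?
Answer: 1067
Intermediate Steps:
h*(-83 - 14) = -11*(-83 - 14) = -11*(-97) = 1067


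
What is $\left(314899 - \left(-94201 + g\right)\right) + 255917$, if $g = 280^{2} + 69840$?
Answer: $516777$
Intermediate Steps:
$g = 148240$ ($g = 78400 + 69840 = 148240$)
$\left(314899 - \left(-94201 + g\right)\right) + 255917 = \left(314899 + \left(94201 - 148240\right)\right) + 255917 = \left(314899 - 54039\right) + 255917 = 260860 + 255917 = 516777$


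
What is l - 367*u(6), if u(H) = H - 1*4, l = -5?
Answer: -739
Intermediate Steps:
u(H) = -4 + H (u(H) = H - 4 = -4 + H)
l - 367*u(6) = -5 - 367*(-4 + 6) = -5 - 367*2 = -5 - 734 = -739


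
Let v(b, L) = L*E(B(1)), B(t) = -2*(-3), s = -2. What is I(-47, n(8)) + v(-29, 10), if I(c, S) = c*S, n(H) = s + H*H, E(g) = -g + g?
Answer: -2914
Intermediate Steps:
B(t) = 6
E(g) = 0
v(b, L) = 0 (v(b, L) = L*0 = 0)
n(H) = -2 + H² (n(H) = -2 + H*H = -2 + H²)
I(c, S) = S*c
I(-47, n(8)) + v(-29, 10) = (-2 + 8²)*(-47) + 0 = (-2 + 64)*(-47) + 0 = 62*(-47) + 0 = -2914 + 0 = -2914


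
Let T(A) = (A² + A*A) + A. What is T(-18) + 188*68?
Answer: 13414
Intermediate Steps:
T(A) = A + 2*A² (T(A) = (A² + A²) + A = 2*A² + A = A + 2*A²)
T(-18) + 188*68 = -18*(1 + 2*(-18)) + 188*68 = -18*(1 - 36) + 12784 = -18*(-35) + 12784 = 630 + 12784 = 13414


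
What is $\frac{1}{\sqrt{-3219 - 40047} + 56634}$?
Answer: $\frac{9439}{534575537} - \frac{i \sqrt{43266}}{3207453222} \approx 1.7657 \cdot 10^{-5} - 6.485 \cdot 10^{-8} i$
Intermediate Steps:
$\frac{1}{\sqrt{-3219 - 40047} + 56634} = \frac{1}{\sqrt{-43266} + 56634} = \frac{1}{i \sqrt{43266} + 56634} = \frac{1}{56634 + i \sqrt{43266}}$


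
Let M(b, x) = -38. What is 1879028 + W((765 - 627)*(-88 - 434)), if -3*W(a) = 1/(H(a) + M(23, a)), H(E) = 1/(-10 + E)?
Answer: 15432921155962/8213247 ≈ 1.8790e+6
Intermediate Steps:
W(a) = -1/(3*(-38 + 1/(-10 + a))) (W(a) = -1/(3*(1/(-10 + a) - 38)) = -1/(3*(-38 + 1/(-10 + a))))
1879028 + W((765 - 627)*(-88 - 434)) = 1879028 + (-10 + (765 - 627)*(-88 - 434))/(3*(-381 + 38*((765 - 627)*(-88 - 434)))) = 1879028 + (-10 + 138*(-522))/(3*(-381 + 38*(138*(-522)))) = 1879028 + (-10 - 72036)/(3*(-381 + 38*(-72036))) = 1879028 + (⅓)*(-72046)/(-381 - 2737368) = 1879028 + (⅓)*(-72046)/(-2737749) = 1879028 + (⅓)*(-1/2737749)*(-72046) = 1879028 + 72046/8213247 = 15432921155962/8213247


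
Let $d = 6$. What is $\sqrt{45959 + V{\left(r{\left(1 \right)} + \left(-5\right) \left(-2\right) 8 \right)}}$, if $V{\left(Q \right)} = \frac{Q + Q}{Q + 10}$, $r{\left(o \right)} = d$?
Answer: $\frac{\sqrt{6618354}}{12} \approx 214.38$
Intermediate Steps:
$r{\left(o \right)} = 6$
$V{\left(Q \right)} = \frac{2 Q}{10 + Q}$
$\sqrt{45959 + V{\left(r{\left(1 \right)} + \left(-5\right) \left(-2\right) 8 \right)}} = \sqrt{45959 + \frac{2 \left(6 + \left(-5\right) \left(-2\right) 8\right)}{10 + \left(6 + \left(-5\right) \left(-2\right) 8\right)}} = \sqrt{45959 + \frac{2 \left(6 + 10 \cdot 8\right)}{10 + \left(6 + 10 \cdot 8\right)}} = \sqrt{45959 + \frac{2 \left(6 + 80\right)}{10 + \left(6 + 80\right)}} = \sqrt{45959 + 2 \cdot 86 \frac{1}{10 + 86}} = \sqrt{45959 + 2 \cdot 86 \cdot \frac{1}{96}} = \sqrt{45959 + \frac{43}{24}} = \sqrt{\frac{1103059}{24}} = \frac{\sqrt{6618354}}{12}$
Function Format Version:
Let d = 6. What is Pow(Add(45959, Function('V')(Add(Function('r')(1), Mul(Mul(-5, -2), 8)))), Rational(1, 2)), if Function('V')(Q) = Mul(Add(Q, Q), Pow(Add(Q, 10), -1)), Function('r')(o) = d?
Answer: Mul(Rational(1, 12), Pow(6618354, Rational(1, 2))) ≈ 214.38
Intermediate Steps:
Function('r')(o) = 6
Function('V')(Q) = Mul(2, Q, Pow(Add(10, Q), -1)) (Function('V')(Q) = Mul(Mul(2, Q), Pow(Add(10, Q), -1)) = Mul(2, Q, Pow(Add(10, Q), -1)))
Pow(Add(45959, Function('V')(Add(Function('r')(1), Mul(Mul(-5, -2), 8)))), Rational(1, 2)) = Pow(Add(45959, Mul(2, Add(6, Mul(Mul(-5, -2), 8)), Pow(Add(10, Add(6, Mul(Mul(-5, -2), 8))), -1))), Rational(1, 2)) = Pow(Add(45959, Mul(2, Add(6, Mul(10, 8)), Pow(Add(10, Add(6, Mul(10, 8))), -1))), Rational(1, 2)) = Pow(Add(45959, Mul(2, Add(6, 80), Pow(Add(10, Add(6, 80)), -1))), Rational(1, 2)) = Pow(Add(45959, Mul(2, 86, Pow(Add(10, 86), -1))), Rational(1, 2)) = Pow(Add(45959, Mul(2, 86, Pow(96, -1))), Rational(1, 2)) = Pow(Add(45959, Mul(2, 86, Rational(1, 96))), Rational(1, 2)) = Pow(Add(45959, Rational(43, 24)), Rational(1, 2)) = Pow(Rational(1103059, 24), Rational(1, 2)) = Mul(Rational(1, 12), Pow(6618354, Rational(1, 2)))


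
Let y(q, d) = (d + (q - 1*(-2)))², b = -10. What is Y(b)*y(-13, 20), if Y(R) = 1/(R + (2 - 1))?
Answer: -9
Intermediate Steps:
Y(R) = 1/(1 + R) (Y(R) = 1/(R + 1) = 1/(1 + R))
y(q, d) = (2 + d + q)² (y(q, d) = (d + (q + 2))² = (d + (2 + q))² = (2 + d + q)²)
Y(b)*y(-13, 20) = (2 + 20 - 13)²/(1 - 10) = 9²/(-9) = -⅑*81 = -9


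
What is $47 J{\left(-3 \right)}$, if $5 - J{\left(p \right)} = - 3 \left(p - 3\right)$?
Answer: $-611$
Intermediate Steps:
$J{\left(p \right)} = -4 + 3 p$ ($J{\left(p \right)} = 5 - - 3 \left(p - 3\right) = 5 - - 3 \left(-3 + p\right) = 5 - \left(9 - 3 p\right) = 5 + \left(-9 + 3 p\right) = -4 + 3 p$)
$47 J{\left(-3 \right)} = 47 \left(-4 + 3 \left(-3\right)\right) = 47 \left(-4 - 9\right) = 47 \left(-13\right) = -611$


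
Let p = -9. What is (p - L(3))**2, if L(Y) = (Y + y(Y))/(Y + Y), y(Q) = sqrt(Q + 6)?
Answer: 100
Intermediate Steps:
y(Q) = sqrt(6 + Q)
L(Y) = (Y + sqrt(6 + Y))/(2*Y) (L(Y) = (Y + sqrt(6 + Y))/(Y + Y) = (Y + sqrt(6 + Y))/((2*Y)) = (Y + sqrt(6 + Y))*(1/(2*Y)) = (Y + sqrt(6 + Y))/(2*Y))
(p - L(3))**2 = (-9 - (3 + sqrt(6 + 3))/(2*3))**2 = (-9 - (3 + sqrt(9))/(2*3))**2 = (-9 - (3 + 3)/(2*3))**2 = (-9 - 6/(2*3))**2 = (-9 - 1*1)**2 = (-9 - 1)**2 = (-10)**2 = 100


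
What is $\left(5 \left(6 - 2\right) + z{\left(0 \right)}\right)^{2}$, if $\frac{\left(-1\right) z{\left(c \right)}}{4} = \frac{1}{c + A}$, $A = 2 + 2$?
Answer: $361$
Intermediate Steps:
$A = 4$
$z{\left(c \right)} = - \frac{4}{4 + c}$ ($z{\left(c \right)} = - \frac{4}{c + 4} = - \frac{4}{4 + c}$)
$\left(5 \left(6 - 2\right) + z{\left(0 \right)}\right)^{2} = \left(5 \left(6 - 2\right) - \frac{4}{4 + 0}\right)^{2} = \left(5 \cdot 4 - \frac{4}{4}\right)^{2} = \left(20 - 1\right)^{2} = 19^{2} = 361$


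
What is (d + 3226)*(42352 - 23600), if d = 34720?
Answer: 711563392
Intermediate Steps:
(d + 3226)*(42352 - 23600) = (34720 + 3226)*(42352 - 23600) = 37946*18752 = 711563392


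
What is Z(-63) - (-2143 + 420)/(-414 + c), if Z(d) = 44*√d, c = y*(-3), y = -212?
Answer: 1723/222 + 132*I*√7 ≈ 7.7613 + 349.24*I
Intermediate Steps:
c = 636 (c = -212*(-3) = 636)
Z(-63) - (-2143 + 420)/(-414 + c) = 44*√(-63) - (-2143 + 420)/(-414 + 636) = 44*(3*I*√7) - (-1723)/222 = 132*I*√7 - (-1723)/222 = 132*I*√7 - 1*(-1723/222) = 132*I*√7 + 1723/222 = 1723/222 + 132*I*√7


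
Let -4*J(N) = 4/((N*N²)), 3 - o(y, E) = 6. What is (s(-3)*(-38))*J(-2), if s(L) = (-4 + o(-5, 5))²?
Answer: -931/4 ≈ -232.75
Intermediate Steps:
o(y, E) = -3 (o(y, E) = 3 - 1*6 = 3 - 6 = -3)
J(N) = -1/N³ (J(N) = -1/(N*N²) = -1/(N³) = -1/N³)
s(L) = 49 (s(L) = (-4 - 3)² = (-7)² = 49)
(s(-3)*(-38))*J(-2) = (49*(-38))*(-1/(-2)³) = -(-1862)*(-1)/8 = -1862*⅛ = -931/4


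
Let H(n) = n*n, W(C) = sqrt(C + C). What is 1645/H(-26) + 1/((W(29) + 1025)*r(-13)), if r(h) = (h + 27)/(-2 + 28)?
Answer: 12106286705/4971283044 - 13*sqrt(58)/7353969 ≈ 2.4352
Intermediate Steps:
W(C) = sqrt(2)*sqrt(C) (W(C) = sqrt(2*C) = sqrt(2)*sqrt(C))
H(n) = n**2
r(h) = 27/26 + h/26 (r(h) = (27 + h)/26 = (27 + h)*(1/26) = 27/26 + h/26)
1645/H(-26) + 1/((W(29) + 1025)*r(-13)) = 1645/((-26)**2) + 1/((sqrt(2)*sqrt(29) + 1025)*(27/26 + (1/26)*(-13))) = 1645/676 + 1/((sqrt(58) + 1025)*(27/26 - 1/2)) = 1645*(1/676) + 1/((1025 + sqrt(58))*(7/13)) = 1645/676 + (13/7)/(1025 + sqrt(58)) = 1645/676 + 13/(7*(1025 + sqrt(58)))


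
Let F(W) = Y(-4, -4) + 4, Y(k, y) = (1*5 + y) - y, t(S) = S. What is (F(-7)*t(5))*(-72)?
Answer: -3240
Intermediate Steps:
Y(k, y) = 5 (Y(k, y) = (5 + y) - y = 5)
F(W) = 9 (F(W) = 5 + 4 = 9)
(F(-7)*t(5))*(-72) = (9*5)*(-72) = 45*(-72) = -3240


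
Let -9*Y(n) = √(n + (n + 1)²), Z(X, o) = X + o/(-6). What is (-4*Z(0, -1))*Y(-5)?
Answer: 2*√11/27 ≈ 0.24568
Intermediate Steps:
Z(X, o) = X - o/6 (Z(X, o) = X + o*(-⅙) = X - o/6)
Y(n) = -√(n + (1 + n)²)/9 (Y(n) = -√(n + (n + 1)²)/9 = -√(n + (1 + n)²)/9)
(-4*Z(0, -1))*Y(-5) = (-4*(0 - ⅙*(-1)))*(-√(-5 + (1 - 5)²)/9) = (-4*(0 + ⅙))*(-√(-5 + (-4)²)/9) = (-4*⅙)*(-√(-5 + 16)/9) = -(-2)*√11/27 = 2*√11/27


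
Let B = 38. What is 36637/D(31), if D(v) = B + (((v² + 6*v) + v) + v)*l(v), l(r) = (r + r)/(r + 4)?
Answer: 1282295/76288 ≈ 16.809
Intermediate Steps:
l(r) = 2*r/(4 + r) (l(r) = (2*r)/(4 + r) = 2*r/(4 + r))
D(v) = 38 + 2*v*(v² + 8*v)/(4 + v) (D(v) = 38 + (((v² + 6*v) + v) + v)*(2*v/(4 + v)) = 38 + ((v² + 7*v) + v)*(2*v/(4 + v)) = 38 + (v² + 8*v)*(2*v/(4 + v)) = 38 + 2*v*(v² + 8*v)/(4 + v))
36637/D(31) = 36637/((2*(76 + 31³ + 8*31² + 19*31)/(4 + 31))) = 36637/((2*(76 + 29791 + 8*961 + 589)/35)) = 36637/((2*(1/35)*(76 + 29791 + 7688 + 589))) = 36637/((2*(1/35)*38144)) = 36637/(76288/35) = 36637*(35/76288) = 1282295/76288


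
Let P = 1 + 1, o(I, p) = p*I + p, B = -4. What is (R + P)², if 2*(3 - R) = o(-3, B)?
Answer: 1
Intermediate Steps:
o(I, p) = p + I*p (o(I, p) = I*p + p = p + I*p)
R = -1 (R = 3 - (-2)*(1 - 3) = 3 - (-2)*(-2) = 3 - ½*8 = 3 - 4 = -1)
P = 2
(R + P)² = (-1 + 2)² = 1² = 1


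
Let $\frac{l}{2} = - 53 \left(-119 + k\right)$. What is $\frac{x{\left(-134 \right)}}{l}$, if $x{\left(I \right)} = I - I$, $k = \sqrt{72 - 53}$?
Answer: $0$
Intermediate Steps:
$k = \sqrt{19} \approx 4.3589$
$l = 12614 - 106 \sqrt{19}$ ($l = 2 \left(- 53 \left(-119 + \sqrt{19}\right)\right) = 2 \left(6307 - 53 \sqrt{19}\right) = 12614 - 106 \sqrt{19} \approx 12152.0$)
$x{\left(I \right)} = 0$
$\frac{x{\left(-134 \right)}}{l} = \frac{0}{12614 - 106 \sqrt{19}} = 0$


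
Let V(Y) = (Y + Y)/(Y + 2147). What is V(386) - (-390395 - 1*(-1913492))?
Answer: -3858003929/2533 ≈ -1.5231e+6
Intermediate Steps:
V(Y) = 2*Y/(2147 + Y) (V(Y) = (2*Y)/(2147 + Y) = 2*Y/(2147 + Y))
V(386) - (-390395 - 1*(-1913492)) = 2*386/(2147 + 386) - (-390395 - 1*(-1913492)) = 2*386/2533 - (-390395 + 1913492) = 2*386*(1/2533) - 1*1523097 = 772/2533 - 1523097 = -3858003929/2533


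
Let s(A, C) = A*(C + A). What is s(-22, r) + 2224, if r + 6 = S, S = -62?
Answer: 4204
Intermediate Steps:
r = -68 (r = -6 - 62 = -68)
s(A, C) = A*(A + C)
s(-22, r) + 2224 = -22*(-22 - 68) + 2224 = -22*(-90) + 2224 = 1980 + 2224 = 4204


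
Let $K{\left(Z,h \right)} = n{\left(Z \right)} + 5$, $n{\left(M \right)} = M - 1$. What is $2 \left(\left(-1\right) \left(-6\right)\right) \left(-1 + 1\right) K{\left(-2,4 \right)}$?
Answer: $0$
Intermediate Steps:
$n{\left(M \right)} = -1 + M$
$K{\left(Z,h \right)} = 4 + Z$ ($K{\left(Z,h \right)} = \left(-1 + Z\right) + 5 = 4 + Z$)
$2 \left(\left(-1\right) \left(-6\right)\right) \left(-1 + 1\right) K{\left(-2,4 \right)} = 2 \left(\left(-1\right) \left(-6\right)\right) \left(-1 + 1\right) \left(4 - 2\right) = 2 \cdot 6 \cdot 0 \cdot 2 = 12 \cdot 0 = 0$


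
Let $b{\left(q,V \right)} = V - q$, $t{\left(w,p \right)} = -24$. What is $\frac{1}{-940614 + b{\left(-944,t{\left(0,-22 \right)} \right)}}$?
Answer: $- \frac{1}{939694} \approx -1.0642 \cdot 10^{-6}$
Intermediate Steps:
$\frac{1}{-940614 + b{\left(-944,t{\left(0,-22 \right)} \right)}} = \frac{1}{-940614 - -920} = \frac{1}{-940614 + \left(-24 + 944\right)} = \frac{1}{-940614 + 920} = \frac{1}{-939694} = - \frac{1}{939694}$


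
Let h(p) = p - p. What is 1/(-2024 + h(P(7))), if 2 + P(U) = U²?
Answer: -1/2024 ≈ -0.00049407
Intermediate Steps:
P(U) = -2 + U²
h(p) = 0
1/(-2024 + h(P(7))) = 1/(-2024 + 0) = 1/(-2024) = -1/2024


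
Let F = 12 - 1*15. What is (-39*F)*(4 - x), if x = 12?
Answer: -936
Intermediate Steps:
F = -3 (F = 12 - 15 = -3)
(-39*F)*(4 - x) = (-39*(-3))*(4 - 1*12) = 117*(4 - 12) = 117*(-8) = -936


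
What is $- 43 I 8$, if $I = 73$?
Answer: $-25112$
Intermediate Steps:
$- 43 I 8 = \left(-43\right) 73 \cdot 8 = \left(-3139\right) 8 = -25112$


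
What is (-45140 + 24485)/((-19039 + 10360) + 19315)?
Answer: -20655/10636 ≈ -1.9420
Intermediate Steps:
(-45140 + 24485)/((-19039 + 10360) + 19315) = -20655/(-8679 + 19315) = -20655/10636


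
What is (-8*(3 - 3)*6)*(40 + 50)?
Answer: 0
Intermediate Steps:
(-8*(3 - 3)*6)*(40 + 50) = -0*6*90 = -8*0*90 = 0*90 = 0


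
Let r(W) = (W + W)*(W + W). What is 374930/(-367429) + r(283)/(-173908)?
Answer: -45727852791/15974710633 ≈ -2.8625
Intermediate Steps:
r(W) = 4*W² (r(W) = (2*W)*(2*W) = 4*W²)
374930/(-367429) + r(283)/(-173908) = 374930/(-367429) + (4*283²)/(-173908) = 374930*(-1/367429) + (4*80089)*(-1/173908) = -374930/367429 + 320356*(-1/173908) = -374930/367429 - 80089/43477 = -45727852791/15974710633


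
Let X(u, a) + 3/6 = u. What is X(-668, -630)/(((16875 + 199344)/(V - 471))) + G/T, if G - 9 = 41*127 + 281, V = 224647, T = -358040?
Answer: -53657655870083/77415050760 ≈ -693.12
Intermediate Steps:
X(u, a) = -½ + u
G = 5497 (G = 9 + (41*127 + 281) = 9 + (5207 + 281) = 9 + 5488 = 5497)
X(-668, -630)/(((16875 + 199344)/(V - 471))) + G/T = (-½ - 668)/(((16875 + 199344)/(224647 - 471))) + 5497/(-358040) = -1337/(2*(216219/224176)) + 5497*(-1/358040) = -1337/(2*(216219*(1/224176))) - 5497/358040 = -1337/(2*216219/224176) - 5497/358040 = -1337/2*224176/216219 - 5497/358040 = -149861656/216219 - 5497/358040 = -53657655870083/77415050760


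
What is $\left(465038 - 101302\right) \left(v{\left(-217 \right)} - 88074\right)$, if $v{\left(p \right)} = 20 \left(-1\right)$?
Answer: $-32042959184$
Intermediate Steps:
$v{\left(p \right)} = -20$
$\left(465038 - 101302\right) \left(v{\left(-217 \right)} - 88074\right) = \left(465038 - 101302\right) \left(-20 - 88074\right) = 363736 \left(-88094\right) = -32042959184$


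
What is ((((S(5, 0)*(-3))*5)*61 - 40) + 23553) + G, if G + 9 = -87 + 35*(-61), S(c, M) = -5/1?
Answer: 25857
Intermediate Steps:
S(c, M) = -5 (S(c, M) = -5*1 = -5)
G = -2231 (G = -9 + (-87 + 35*(-61)) = -9 + (-87 - 2135) = -9 - 2222 = -2231)
((((S(5, 0)*(-3))*5)*61 - 40) + 23553) + G = (((-5*(-3)*5)*61 - 40) + 23553) - 2231 = (((15*5)*61 - 40) + 23553) - 2231 = ((75*61 - 40) + 23553) - 2231 = ((4575 - 40) + 23553) - 2231 = (4535 + 23553) - 2231 = 28088 - 2231 = 25857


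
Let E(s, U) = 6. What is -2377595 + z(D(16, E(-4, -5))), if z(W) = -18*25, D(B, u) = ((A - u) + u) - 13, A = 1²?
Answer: -2378045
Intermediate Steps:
A = 1
D(B, u) = -12 (D(B, u) = ((1 - u) + u) - 13 = 1 - 13 = -12)
z(W) = -450 (z(W) = -1*450 = -450)
-2377595 + z(D(16, E(-4, -5))) = -2377595 - 450 = -2378045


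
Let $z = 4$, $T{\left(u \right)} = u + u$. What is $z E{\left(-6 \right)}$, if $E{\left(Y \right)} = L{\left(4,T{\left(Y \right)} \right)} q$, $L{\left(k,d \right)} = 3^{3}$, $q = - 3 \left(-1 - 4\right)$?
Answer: $1620$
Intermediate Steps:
$T{\left(u \right)} = 2 u$
$q = 15$ ($q = \left(-3\right) \left(-5\right) = 15$)
$L{\left(k,d \right)} = 27$
$E{\left(Y \right)} = 405$ ($E{\left(Y \right)} = 27 \cdot 15 = 405$)
$z E{\left(-6 \right)} = 4 \cdot 405 = 1620$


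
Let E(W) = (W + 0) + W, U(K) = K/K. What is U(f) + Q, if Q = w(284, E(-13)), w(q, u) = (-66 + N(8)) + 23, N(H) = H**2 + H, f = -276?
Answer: 30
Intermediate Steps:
U(K) = 1
N(H) = H + H**2
E(W) = 2*W (E(W) = W + W = 2*W)
w(q, u) = 29 (w(q, u) = (-66 + 8*(1 + 8)) + 23 = (-66 + 8*9) + 23 = (-66 + 72) + 23 = 6 + 23 = 29)
Q = 29
U(f) + Q = 1 + 29 = 30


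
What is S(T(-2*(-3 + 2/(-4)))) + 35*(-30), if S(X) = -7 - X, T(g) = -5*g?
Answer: -1022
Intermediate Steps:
S(T(-2*(-3 + 2/(-4)))) + 35*(-30) = (-7 - (-5)*(-2*(-3 + 2/(-4)))) + 35*(-30) = (-7 - (-5)*(-2*(-3 + 2*(-¼)))) - 1050 = (-7 - (-5)*(-2*(-3 - ½))) - 1050 = (-7 - (-5)*(-2*(-7/2))) - 1050 = (-7 - (-5)*7) - 1050 = (-7 - 1*(-35)) - 1050 = (-7 + 35) - 1050 = 28 - 1050 = -1022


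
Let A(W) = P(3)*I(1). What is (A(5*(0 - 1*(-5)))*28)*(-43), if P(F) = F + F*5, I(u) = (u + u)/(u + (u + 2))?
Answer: -10836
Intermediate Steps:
I(u) = 2*u/(2 + 2*u) (I(u) = (2*u)/(u + (2 + u)) = (2*u)/(2 + 2*u) = 2*u/(2 + 2*u))
P(F) = 6*F (P(F) = F + 5*F = 6*F)
A(W) = 9 (A(W) = (6*3)*(1/(1 + 1)) = 18*(1/2) = 18*(1*(½)) = 18*(½) = 9)
(A(5*(0 - 1*(-5)))*28)*(-43) = (9*28)*(-43) = 252*(-43) = -10836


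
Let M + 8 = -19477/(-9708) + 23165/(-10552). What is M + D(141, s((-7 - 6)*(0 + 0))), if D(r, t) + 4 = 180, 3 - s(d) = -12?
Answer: 4297589143/25609704 ≈ 167.81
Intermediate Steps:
s(d) = 15 (s(d) = 3 - 1*(-12) = 3 + 12 = 15)
D(r, t) = 176 (D(r, t) = -4 + 180 = 176)
M = -209718761/25609704 (M = -8 + (-19477/(-9708) + 23165/(-10552)) = -8 + (-19477*(-1/9708) + 23165*(-1/10552)) = -8 + (19477/9708 - 23165/10552) = -8 - 4841129/25609704 = -209718761/25609704 ≈ -8.1890)
M + D(141, s((-7 - 6)*(0 + 0))) = -209718761/25609704 + 176 = 4297589143/25609704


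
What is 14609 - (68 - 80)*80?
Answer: 15569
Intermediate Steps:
14609 - (68 - 80)*80 = 14609 - (-12)*80 = 14609 - 1*(-960) = 14609 + 960 = 15569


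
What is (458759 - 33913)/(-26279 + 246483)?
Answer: 212423/110102 ≈ 1.9293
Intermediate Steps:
(458759 - 33913)/(-26279 + 246483) = 424846/220204 = 424846*(1/220204) = 212423/110102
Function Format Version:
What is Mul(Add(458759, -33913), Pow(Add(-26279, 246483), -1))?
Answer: Rational(212423, 110102) ≈ 1.9293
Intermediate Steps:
Mul(Add(458759, -33913), Pow(Add(-26279, 246483), -1)) = Mul(424846, Pow(220204, -1)) = Mul(424846, Rational(1, 220204)) = Rational(212423, 110102)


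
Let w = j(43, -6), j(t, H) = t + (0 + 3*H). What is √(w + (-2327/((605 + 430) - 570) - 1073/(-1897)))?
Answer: √15998959793355/882105 ≈ 4.5345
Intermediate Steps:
j(t, H) = t + 3*H
w = 25 (w = 43 + 3*(-6) = 43 - 18 = 25)
√(w + (-2327/((605 + 430) - 570) - 1073/(-1897))) = √(25 + (-2327/((605 + 430) - 570) - 1073/(-1897))) = √(25 + (-2327/(1035 - 570) - 1073*(-1/1897))) = √(25 + (-2327/465 + 1073/1897)) = √(25 - 3915374/882105) = √(18137251/882105) = √15998959793355/882105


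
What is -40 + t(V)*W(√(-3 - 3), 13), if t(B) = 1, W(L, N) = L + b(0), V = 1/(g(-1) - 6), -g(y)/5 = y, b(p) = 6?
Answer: -34 + I*√6 ≈ -34.0 + 2.4495*I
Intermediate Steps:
g(y) = -5*y
V = -1 (V = 1/(-5*(-1) - 6) = 1/(5 - 6) = 1/(-1) = -1)
W(L, N) = 6 + L (W(L, N) = L + 6 = 6 + L)
-40 + t(V)*W(√(-3 - 3), 13) = -40 + 1*(6 + √(-3 - 3)) = -40 + 1*(6 + √(-6)) = -40 + 1*(6 + I*√6) = -40 + (6 + I*√6) = -34 + I*√6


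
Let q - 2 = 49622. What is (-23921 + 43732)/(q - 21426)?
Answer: 19811/28198 ≈ 0.70257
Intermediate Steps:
q = 49624 (q = 2 + 49622 = 49624)
(-23921 + 43732)/(q - 21426) = (-23921 + 43732)/(49624 - 21426) = 19811/28198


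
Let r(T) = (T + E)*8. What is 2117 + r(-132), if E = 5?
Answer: 1101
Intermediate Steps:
r(T) = 40 + 8*T (r(T) = (T + 5)*8 = (5 + T)*8 = 40 + 8*T)
2117 + r(-132) = 2117 + (40 + 8*(-132)) = 2117 + (40 - 1056) = 2117 - 1016 = 1101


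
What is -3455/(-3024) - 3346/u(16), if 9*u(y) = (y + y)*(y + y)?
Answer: -2735213/96768 ≈ -28.266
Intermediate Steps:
u(y) = 4*y**2/9 (u(y) = ((y + y)*(y + y))/9 = ((2*y)*(2*y))/9 = (4*y**2)/9 = 4*y**2/9)
-3455/(-3024) - 3346/u(16) = -3455/(-3024) - 3346/((4/9)*16**2) = -3455*(-1/3024) - 3346/((4/9)*256) = 3455/3024 - 3346/1024/9 = 3455/3024 - 3346*9/1024 = 3455/3024 - 15057/512 = -2735213/96768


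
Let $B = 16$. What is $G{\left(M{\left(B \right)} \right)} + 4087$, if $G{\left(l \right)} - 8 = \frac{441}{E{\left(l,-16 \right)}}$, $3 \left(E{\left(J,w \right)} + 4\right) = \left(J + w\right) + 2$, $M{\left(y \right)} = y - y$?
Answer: $\frac{105147}{26} \approx 4044.1$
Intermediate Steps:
$M{\left(y \right)} = 0$
$E{\left(J,w \right)} = - \frac{10}{3} + \frac{J}{3} + \frac{w}{3}$ ($E{\left(J,w \right)} = -4 + \frac{\left(J + w\right) + 2}{3} = -4 + \frac{2 + J + w}{3} = -4 + \left(\frac{2}{3} + \frac{J}{3} + \frac{w}{3}\right) = - \frac{10}{3} + \frac{J}{3} + \frac{w}{3}$)
$G{\left(l \right)} = 8 + \frac{441}{- \frac{26}{3} + \frac{l}{3}}$ ($G{\left(l \right)} = 8 + \frac{441}{- \frac{10}{3} + \frac{l}{3} + \frac{1}{3} \left(-16\right)} = 8 + \frac{441}{- \frac{10}{3} + \frac{l}{3} - \frac{16}{3}} = 8 + \frac{441}{- \frac{26}{3} + \frac{l}{3}}$)
$G{\left(M{\left(B \right)} \right)} + 4087 = \frac{1115 + 8 \cdot 0}{-26 + 0} + 4087 = \frac{1115 + 0}{-26} + 4087 = \left(- \frac{1}{26}\right) 1115 + 4087 = - \frac{1115}{26} + 4087 = \frac{105147}{26}$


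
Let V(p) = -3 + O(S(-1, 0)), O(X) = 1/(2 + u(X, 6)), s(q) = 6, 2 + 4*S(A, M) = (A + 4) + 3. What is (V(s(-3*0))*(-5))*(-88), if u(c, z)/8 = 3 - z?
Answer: -1340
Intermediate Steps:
S(A, M) = 5/4 + A/4 (S(A, M) = -½ + ((A + 4) + 3)/4 = -½ + ((4 + A) + 3)/4 = -½ + (7 + A)/4 = -½ + (7/4 + A/4) = 5/4 + A/4)
u(c, z) = 24 - 8*z (u(c, z) = 8*(3 - z) = 24 - 8*z)
O(X) = -1/22 (O(X) = 1/(2 + (24 - 8*6)) = 1/(2 + (24 - 48)) = 1/(2 - 24) = 1/(-22) = -1/22)
V(p) = -67/22 (V(p) = -3 - 1/22 = -67/22)
(V(s(-3*0))*(-5))*(-88) = -67/22*(-5)*(-88) = (335/22)*(-88) = -1340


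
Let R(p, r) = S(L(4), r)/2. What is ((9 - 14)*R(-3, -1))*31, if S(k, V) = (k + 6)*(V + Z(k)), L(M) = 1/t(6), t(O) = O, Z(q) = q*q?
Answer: 200725/432 ≈ 464.64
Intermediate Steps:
Z(q) = q²
L(M) = ⅙ (L(M) = 1/6 = ⅙)
S(k, V) = (6 + k)*(V + k²) (S(k, V) = (k + 6)*(V + k²) = (6 + k)*(V + k²))
R(p, r) = 37/432 + 37*r/12 (R(p, r) = ((⅙)³ + 6*r + 6*(⅙)² + r*(⅙))/2 = (1/216 + 6*r + 6*(1/36) + r/6)*(½) = (1/216 + 6*r + ⅙ + r/6)*(½) = (37/216 + 37*r/6)*(½) = 37/432 + 37*r/12)
((9 - 14)*R(-3, -1))*31 = ((9 - 14)*(37/432 + (37/12)*(-1)))*31 = -5*(37/432 - 37/12)*31 = -5*(-1295/432)*31 = (6475/432)*31 = 200725/432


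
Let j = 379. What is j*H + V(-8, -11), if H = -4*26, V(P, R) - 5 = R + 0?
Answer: -39422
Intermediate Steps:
V(P, R) = 5 + R (V(P, R) = 5 + (R + 0) = 5 + R)
H = -104
j*H + V(-8, -11) = 379*(-104) + (5 - 11) = -39416 - 6 = -39422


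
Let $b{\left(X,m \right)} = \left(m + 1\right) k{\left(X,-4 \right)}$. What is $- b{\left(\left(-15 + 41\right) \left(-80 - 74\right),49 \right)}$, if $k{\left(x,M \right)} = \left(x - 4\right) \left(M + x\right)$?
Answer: $-803203200$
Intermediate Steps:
$k{\left(x,M \right)} = \left(-4 + x\right) \left(M + x\right)$
$b{\left(X,m \right)} = \left(1 + m\right) \left(16 + X^{2} - 8 X\right)$ ($b{\left(X,m \right)} = \left(m + 1\right) \left(X^{2} - -16 - 4 X - 4 X\right) = \left(1 + m\right) \left(X^{2} + 16 - 4 X - 4 X\right) = \left(1 + m\right) \left(16 + X^{2} - 8 X\right)$)
$- b{\left(\left(-15 + 41\right) \left(-80 - 74\right),49 \right)} = - \left(1 + 49\right) \left(16 + \left(\left(-15 + 41\right) \left(-80 - 74\right)\right)^{2} - 8 \left(-15 + 41\right) \left(-80 - 74\right)\right) = - 50 \left(16 + \left(26 \left(-154\right)\right)^{2} - 8 \cdot 26 \left(-154\right)\right) = - 50 \left(16 + \left(-4004\right)^{2} - -32032\right) = - 50 \left(16 + 16032016 + 32032\right) = - 50 \cdot 16064064 = \left(-1\right) 803203200 = -803203200$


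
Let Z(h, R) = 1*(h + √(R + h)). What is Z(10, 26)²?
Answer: 256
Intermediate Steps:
Z(h, R) = h + √(R + h)
Z(10, 26)² = (10 + √(26 + 10))² = (10 + √36)² = (10 + 6)² = 16² = 256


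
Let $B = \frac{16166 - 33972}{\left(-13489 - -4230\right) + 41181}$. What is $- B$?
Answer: $\frac{8903}{15961} \approx 0.5578$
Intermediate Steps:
$B = - \frac{8903}{15961}$ ($B = - \frac{17806}{\left(-13489 + 4230\right) + 41181} = - \frac{17806}{-9259 + 41181} = - \frac{17806}{31922} = \left(-17806\right) \frac{1}{31922} = - \frac{8903}{15961} \approx -0.5578$)
$- B = \left(-1\right) \left(- \frac{8903}{15961}\right) = \frac{8903}{15961}$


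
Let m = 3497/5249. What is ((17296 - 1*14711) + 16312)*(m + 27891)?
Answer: 2766584218332/5249 ≈ 5.2707e+8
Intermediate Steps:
m = 3497/5249 (m = 3497*(1/5249) = 3497/5249 ≈ 0.66622)
((17296 - 1*14711) + 16312)*(m + 27891) = ((17296 - 1*14711) + 16312)*(3497/5249 + 27891) = ((17296 - 14711) + 16312)*(146403356/5249) = (2585 + 16312)*(146403356/5249) = 18897*(146403356/5249) = 2766584218332/5249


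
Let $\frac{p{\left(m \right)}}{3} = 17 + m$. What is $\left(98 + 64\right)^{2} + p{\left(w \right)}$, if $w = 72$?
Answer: $26511$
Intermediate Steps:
$p{\left(m \right)} = 51 + 3 m$ ($p{\left(m \right)} = 3 \left(17 + m\right) = 51 + 3 m$)
$\left(98 + 64\right)^{2} + p{\left(w \right)} = \left(98 + 64\right)^{2} + \left(51 + 3 \cdot 72\right) = 162^{2} + \left(51 + 216\right) = 26244 + 267 = 26511$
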